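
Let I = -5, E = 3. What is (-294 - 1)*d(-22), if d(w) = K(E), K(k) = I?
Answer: 1475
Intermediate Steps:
K(k) = -5
d(w) = -5
(-294 - 1)*d(-22) = (-294 - 1)*(-5) = -295*(-5) = 1475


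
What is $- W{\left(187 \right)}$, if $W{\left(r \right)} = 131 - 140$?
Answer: $9$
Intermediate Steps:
$W{\left(r \right)} = -9$ ($W{\left(r \right)} = 131 - 140 = -9$)
$- W{\left(187 \right)} = \left(-1\right) \left(-9\right) = 9$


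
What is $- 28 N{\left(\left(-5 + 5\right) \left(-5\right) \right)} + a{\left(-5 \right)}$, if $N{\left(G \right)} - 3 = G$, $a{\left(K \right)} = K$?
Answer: $-89$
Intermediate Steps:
$N{\left(G \right)} = 3 + G$
$- 28 N{\left(\left(-5 + 5\right) \left(-5\right) \right)} + a{\left(-5 \right)} = - 28 \left(3 + \left(-5 + 5\right) \left(-5\right)\right) - 5 = - 28 \left(3 + 0 \left(-5\right)\right) - 5 = - 28 \left(3 + 0\right) - 5 = \left(-28\right) 3 - 5 = -84 - 5 = -89$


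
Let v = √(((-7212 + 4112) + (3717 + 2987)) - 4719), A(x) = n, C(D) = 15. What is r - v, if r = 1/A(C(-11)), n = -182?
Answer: -1/182 - I*√1115 ≈ -0.0054945 - 33.392*I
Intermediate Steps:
A(x) = -182
r = -1/182 (r = 1/(-182) = -1/182 ≈ -0.0054945)
v = I*√1115 (v = √((-3100 + 6704) - 4719) = √(3604 - 4719) = √(-1115) = I*√1115 ≈ 33.392*I)
r - v = -1/182 - I*√1115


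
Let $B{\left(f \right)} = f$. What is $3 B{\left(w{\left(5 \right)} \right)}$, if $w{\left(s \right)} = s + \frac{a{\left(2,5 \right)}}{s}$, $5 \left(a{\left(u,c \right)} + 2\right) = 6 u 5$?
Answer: $21$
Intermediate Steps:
$a{\left(u,c \right)} = -2 + 6 u$ ($a{\left(u,c \right)} = -2 + \frac{6 u 5}{5} = -2 + \frac{30 u}{5} = -2 + 6 u$)
$w{\left(s \right)} = s + \frac{10}{s}$ ($w{\left(s \right)} = s + \frac{-2 + 6 \cdot 2}{s} = s + \frac{-2 + 12}{s} = s + \frac{10}{s}$)
$3 B{\left(w{\left(5 \right)} \right)} = 3 \left(5 + \frac{10}{5}\right) = 3 \left(5 + 10 \cdot \frac{1}{5}\right) = 3 \left(5 + 2\right) = 3 \cdot 7 = 21$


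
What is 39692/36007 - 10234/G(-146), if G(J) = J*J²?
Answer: 61947698875/56029340476 ≈ 1.1056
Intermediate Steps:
G(J) = J³
39692/36007 - 10234/G(-146) = 39692/36007 - 10234/((-146)³) = 39692*(1/36007) - 10234/(-3112136) = 39692/36007 - 10234*(-1/3112136) = 39692/36007 + 5117/1556068 = 61947698875/56029340476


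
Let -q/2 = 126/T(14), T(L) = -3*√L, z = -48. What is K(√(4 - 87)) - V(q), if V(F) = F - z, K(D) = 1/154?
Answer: -7391/154 - 6*√14 ≈ -70.443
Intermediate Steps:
K(D) = 1/154
q = 6*√14 (q = -252/((-3*√14)) = -252*(-√14/42) = -(-6)*√14 = 6*√14 ≈ 22.450)
V(F) = 48 + F (V(F) = F - 1*(-48) = F + 48 = 48 + F)
K(√(4 - 87)) - V(q) = 1/154 - (48 + 6*√14) = 1/154 + (-48 - 6*√14) = -7391/154 - 6*√14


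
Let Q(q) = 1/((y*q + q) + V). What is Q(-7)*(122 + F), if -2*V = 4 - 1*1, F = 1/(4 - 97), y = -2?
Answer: 22690/1023 ≈ 22.180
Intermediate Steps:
F = -1/93 (F = 1/(-93) = -1/93 ≈ -0.010753)
V = -3/2 (V = -(4 - 1*1)/2 = -(4 - 1)/2 = -½*3 = -3/2 ≈ -1.5000)
Q(q) = 1/(-3/2 - q) (Q(q) = 1/((-2*q + q) - 3/2) = 1/(-q - 3/2) = 1/(-3/2 - q))
Q(-7)*(122 + F) = (2/(-3 - 2*(-7)))*(122 - 1/93) = (2/(-3 + 14))*(11345/93) = (2/11)*(11345/93) = 22690/1023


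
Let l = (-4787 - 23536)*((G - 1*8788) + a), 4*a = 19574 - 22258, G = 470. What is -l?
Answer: -254595447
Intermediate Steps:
a = -671 (a = (19574 - 22258)/4 = (¼)*(-2684) = -671)
l = 254595447 (l = (-4787 - 23536)*((470 - 1*8788) - 671) = -28323*((470 - 8788) - 671) = -28323*(-8318 - 671) = -28323*(-8989) = 254595447)
-l = -1*254595447 = -254595447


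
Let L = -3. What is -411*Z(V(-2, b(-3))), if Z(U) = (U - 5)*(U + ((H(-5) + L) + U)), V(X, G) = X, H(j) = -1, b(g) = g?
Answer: -23016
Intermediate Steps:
Z(U) = (-5 + U)*(-4 + 2*U) (Z(U) = (U - 5)*(U + ((-1 - 3) + U)) = (-5 + U)*(U + (-4 + U)) = (-5 + U)*(-4 + 2*U))
-411*Z(V(-2, b(-3))) = -411*(20 - 14*(-2) + 2*(-2)²) = -411*(20 + 28 + 2*4) = -411*(20 + 28 + 8) = -411*56 = -23016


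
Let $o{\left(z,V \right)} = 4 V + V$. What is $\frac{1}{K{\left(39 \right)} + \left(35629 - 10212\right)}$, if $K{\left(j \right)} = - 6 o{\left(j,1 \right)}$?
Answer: $\frac{1}{25387} \approx 3.939 \cdot 10^{-5}$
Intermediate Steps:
$o{\left(z,V \right)} = 5 V$
$K{\left(j \right)} = -30$ ($K{\left(j \right)} = - 6 \cdot 5 \cdot 1 = \left(-6\right) 5 = -30$)
$\frac{1}{K{\left(39 \right)} + \left(35629 - 10212\right)} = \frac{1}{-30 + \left(35629 - 10212\right)} = \frac{1}{-30 + 25417} = \frac{1}{25387}$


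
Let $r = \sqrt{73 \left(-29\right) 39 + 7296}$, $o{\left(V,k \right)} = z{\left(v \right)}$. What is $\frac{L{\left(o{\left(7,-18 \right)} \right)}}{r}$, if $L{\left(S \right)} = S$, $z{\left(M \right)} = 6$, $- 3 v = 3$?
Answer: $- \frac{2 i \sqrt{8363}}{8363} \approx - 0.02187 i$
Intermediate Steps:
$v = -1$ ($v = \left(- \frac{1}{3}\right) 3 = -1$)
$o{\left(V,k \right)} = 6$
$r = 3 i \sqrt{8363}$ ($r = \sqrt{\left(-2117\right) 39 + 7296} = \sqrt{-82563 + 7296} = \sqrt{-75267} = 3 i \sqrt{8363} \approx 274.35 i$)
$\frac{L{\left(o{\left(7,-18 \right)} \right)}}{r} = \frac{6}{3 i \sqrt{8363}} = 6 \left(- \frac{i \sqrt{8363}}{25089}\right) = - \frac{2 i \sqrt{8363}}{8363}$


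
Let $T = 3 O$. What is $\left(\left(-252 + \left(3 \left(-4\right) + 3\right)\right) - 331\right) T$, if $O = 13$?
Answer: $-23088$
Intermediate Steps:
$T = 39$ ($T = 3 \cdot 13 = 39$)
$\left(\left(-252 + \left(3 \left(-4\right) + 3\right)\right) - 331\right) T = \left(\left(-252 + \left(3 \left(-4\right) + 3\right)\right) - 331\right) 39 = \left(\left(-252 + \left(-12 + 3\right)\right) - 331\right) 39 = \left(\left(-252 - 9\right) - 331\right) 39 = \left(-261 - 331\right) 39 = \left(-592\right) 39 = -23088$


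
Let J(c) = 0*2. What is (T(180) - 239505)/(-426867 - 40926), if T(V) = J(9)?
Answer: 79835/155931 ≈ 0.51199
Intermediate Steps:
J(c) = 0
T(V) = 0
(T(180) - 239505)/(-426867 - 40926) = (0 - 239505)/(-426867 - 40926) = -239505/(-467793) = -239505*(-1/467793) = 79835/155931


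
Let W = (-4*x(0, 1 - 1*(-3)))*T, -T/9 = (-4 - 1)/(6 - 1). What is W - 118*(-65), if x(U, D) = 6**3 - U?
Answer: -106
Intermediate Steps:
x(U, D) = 216 - U
T = 9 (T = -9*(-4 - 1)/(6 - 1) = -(-45)/5 = -9*(-1) = 9)
W = -7776 (W = -4*(216 - 1*0)*9 = -4*(216 + 0)*9 = -4*216*9 = -864*9 = -7776)
W - 118*(-65) = -7776 - 118*(-65) = -7776 + 7670 = -106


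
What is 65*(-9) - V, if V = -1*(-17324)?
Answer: -17909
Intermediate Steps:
V = 17324
65*(-9) - V = 65*(-9) - 1*17324 = -585 - 17324 = -17909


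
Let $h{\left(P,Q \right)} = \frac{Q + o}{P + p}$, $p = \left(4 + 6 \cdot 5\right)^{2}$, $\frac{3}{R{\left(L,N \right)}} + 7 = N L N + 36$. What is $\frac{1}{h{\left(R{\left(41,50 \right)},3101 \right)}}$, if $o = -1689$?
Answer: $\frac{118523527}{144770948} \approx 0.8187$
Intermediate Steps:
$R{\left(L,N \right)} = \frac{3}{29 + L N^{2}}$ ($R{\left(L,N \right)} = \frac{3}{-7 + \left(N L N + 36\right)} = \frac{3}{-7 + \left(L N N + 36\right)} = \frac{3}{-7 + \left(L N^{2} + 36\right)} = \frac{3}{-7 + \left(36 + L N^{2}\right)} = \frac{3}{29 + L N^{2}}$)
$p = 1156$ ($p = \left(4 + 30\right)^{2} = 34^{2} = 1156$)
$h{\left(P,Q \right)} = \frac{-1689 + Q}{1156 + P}$ ($h{\left(P,Q \right)} = \frac{Q - 1689}{P + 1156} = \frac{-1689 + Q}{1156 + P}$)
$\frac{1}{h{\left(R{\left(41,50 \right)},3101 \right)}} = \frac{1}{\frac{1}{1156 + \frac{3}{29 + 41 \cdot 50^{2}}} \left(-1689 + 3101\right)} = \frac{1}{\frac{1}{1156 + \frac{3}{29 + 41 \cdot 2500}} \cdot 1412} = \frac{1}{\frac{1}{1156 + \frac{3}{29 + 102500}} \cdot 1412} = \frac{1}{\frac{1}{1156 + \frac{3}{102529}} \cdot 1412} = \frac{1}{\frac{1}{\frac{118523527}{102529}} \cdot 1412} = \frac{1}{\frac{102529}{118523527} \cdot 1412} = \frac{1}{\frac{144770948}{118523527}} = \frac{118523527}{144770948}$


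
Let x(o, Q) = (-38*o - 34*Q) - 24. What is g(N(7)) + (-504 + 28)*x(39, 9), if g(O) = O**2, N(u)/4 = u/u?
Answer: 862528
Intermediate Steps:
x(o, Q) = -24 - 38*o - 34*Q
N(u) = 4 (N(u) = 4*(u/u) = 4*1 = 4)
g(N(7)) + (-504 + 28)*x(39, 9) = 4**2 + (-504 + 28)*(-24 - 38*39 - 34*9) = 16 - 476*(-24 - 1482 - 306) = 16 - 476*(-1812) = 16 + 862512 = 862528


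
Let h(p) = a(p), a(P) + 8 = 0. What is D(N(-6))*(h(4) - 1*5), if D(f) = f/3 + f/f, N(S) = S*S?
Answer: -169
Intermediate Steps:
a(P) = -8 (a(P) = -8 + 0 = -8)
N(S) = S²
h(p) = -8
D(f) = 1 + f/3 (D(f) = f*(⅓) + 1 = f/3 + 1 = 1 + f/3)
D(N(-6))*(h(4) - 1*5) = (1 + (⅓)*(-6)²)*(-8 - 1*5) = (1 + (⅓)*36)*(-8 - 5) = (1 + 12)*(-13) = 13*(-13) = -169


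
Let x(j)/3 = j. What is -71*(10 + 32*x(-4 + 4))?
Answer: -710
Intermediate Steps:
x(j) = 3*j
-71*(10 + 32*x(-4 + 4)) = -71*(10 + 32*(3*(-4 + 4))) = -71*(10 + 32*(3*0)) = -71*(10 + 32*0) = -71*(10 + 0) = -71*10 = -710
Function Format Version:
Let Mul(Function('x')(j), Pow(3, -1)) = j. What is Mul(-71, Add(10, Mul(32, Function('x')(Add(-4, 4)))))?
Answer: -710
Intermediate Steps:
Function('x')(j) = Mul(3, j)
Mul(-71, Add(10, Mul(32, Function('x')(Add(-4, 4))))) = Mul(-71, Add(10, Mul(32, Mul(3, Add(-4, 4))))) = Mul(-71, Add(10, Mul(32, Mul(3, 0)))) = Mul(-71, Add(10, Mul(32, 0))) = Mul(-71, Add(10, 0)) = Mul(-71, 10) = -710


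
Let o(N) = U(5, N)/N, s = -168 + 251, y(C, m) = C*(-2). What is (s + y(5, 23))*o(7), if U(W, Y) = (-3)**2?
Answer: 657/7 ≈ 93.857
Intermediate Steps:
U(W, Y) = 9
y(C, m) = -2*C
s = 83
o(N) = 9/N
(s + y(5, 23))*o(7) = (83 - 2*5)*(9/7) = (83 - 10)*(9*(1/7)) = 73*(9/7) = 657/7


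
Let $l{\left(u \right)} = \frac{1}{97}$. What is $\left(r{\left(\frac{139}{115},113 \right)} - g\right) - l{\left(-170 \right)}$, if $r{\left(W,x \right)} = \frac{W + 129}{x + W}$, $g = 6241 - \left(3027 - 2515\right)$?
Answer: $- \frac{3648647599}{636999} \approx -5727.9$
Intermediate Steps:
$l{\left(u \right)} = \frac{1}{97}$
$g = 5729$ ($g = 6241 - 512 = 5729$)
$r{\left(W,x \right)} = \frac{129 + W}{W + x}$
$\left(r{\left(\frac{139}{115},113 \right)} - g\right) - l{\left(-170 \right)} = \left(\frac{129 + \frac{139}{115}}{\frac{139}{115} + 113} - 5729\right) - \frac{1}{97} = \left(\frac{1}{\frac{13134}{115}} \cdot \frac{14974}{115} - 5729\right) - \frac{1}{97} = \left(\frac{115}{13134} \cdot \frac{14974}{115} - 5729\right) - \frac{1}{97} = \left(\frac{7487}{6567} - 5729\right) - \frac{1}{97} = - \frac{37614856}{6567} - \frac{1}{97} = - \frac{3648647599}{636999}$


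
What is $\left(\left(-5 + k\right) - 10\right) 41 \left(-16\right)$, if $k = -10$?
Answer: $16400$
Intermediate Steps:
$\left(\left(-5 + k\right) - 10\right) 41 \left(-16\right) = \left(\left(-5 - 10\right) - 10\right) 41 \left(-16\right) = \left(-15 - 10\right) 41 \left(-16\right) = \left(-25\right) 41 \left(-16\right) = \left(-1025\right) \left(-16\right) = 16400$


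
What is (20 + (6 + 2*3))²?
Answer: 1024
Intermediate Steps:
(20 + (6 + 2*3))² = (20 + (6 + 6))² = (20 + 12)² = 32² = 1024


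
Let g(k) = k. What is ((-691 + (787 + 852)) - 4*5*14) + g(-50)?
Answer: 618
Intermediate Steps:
((-691 + (787 + 852)) - 4*5*14) + g(-50) = ((-691 + (787 + 852)) - 4*5*14) - 50 = ((-691 + 1639) - 20*14) - 50 = (948 - 280) - 50 = 668 - 50 = 618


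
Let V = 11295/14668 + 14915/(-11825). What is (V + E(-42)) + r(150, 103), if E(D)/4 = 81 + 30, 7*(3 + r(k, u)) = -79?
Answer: 104227684777/242828740 ≈ 429.22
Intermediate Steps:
r(k, u) = -100/7 (r(k, u) = -3 + (⅐)*(-79) = -3 - 79/7 = -100/7)
V = -17041969/34689820 (V = 11295*(1/14668) + 14915*(-1/11825) = 11295/14668 - 2983/2365 = -17041969/34689820 ≈ -0.49127)
E(D) = 444 (E(D) = 4*(81 + 30) = 4*111 = 444)
(V + E(-42)) + r(150, 103) = (-17041969/34689820 + 444) - 100/7 = 15385238111/34689820 - 100/7 = 104227684777/242828740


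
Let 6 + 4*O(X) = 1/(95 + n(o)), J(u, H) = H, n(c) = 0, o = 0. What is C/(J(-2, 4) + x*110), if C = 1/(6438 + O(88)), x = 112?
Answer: 95/7535728551 ≈ 1.2607e-8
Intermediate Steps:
O(X) = -569/380 (O(X) = -3/2 + 1/(4*(95 + 0)) = -3/2 + (¼)/95 = -3/2 + (¼)*(1/95) = -3/2 + 1/380 = -569/380)
C = 380/2445871 (C = 1/(6438 - 569/380) = 1/(2445871/380) = 380/2445871 ≈ 0.00015536)
C/(J(-2, 4) + x*110) = 380/(2445871*(4 + 112*110)) = 380/(2445871*(4 + 12320)) = (380/2445871)/12324 = (380/2445871)*(1/12324) = 95/7535728551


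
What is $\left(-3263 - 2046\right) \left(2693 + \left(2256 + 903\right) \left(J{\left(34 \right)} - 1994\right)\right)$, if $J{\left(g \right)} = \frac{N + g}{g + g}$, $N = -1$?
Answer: $\frac{2272505541913}{68} \approx 3.3419 \cdot 10^{10}$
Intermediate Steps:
$J{\left(g \right)} = \frac{-1 + g}{2 g}$ ($J{\left(g \right)} = \frac{-1 + g}{g + g} = \frac{-1 + g}{2 g}$)
$\left(-3263 - 2046\right) \left(2693 + \left(2256 + 903\right) \left(J{\left(34 \right)} - 1994\right)\right) = \left(-3263 - 2046\right) \left(2693 + \left(2256 + 903\right) \left(\frac{-1 + 34}{2 \cdot 34} - 1994\right)\right) = - 5309 \left(2693 + 3159 \left(\frac{1}{2} \cdot \frac{1}{34} \cdot 33 - 1994\right)\right) = - 5309 \left(2693 + 3159 \left(\frac{33}{68} - 1994\right)\right) = - 5309 \left(2693 + 3159 \left(- \frac{135559}{68}\right)\right) = - 5309 \left(2693 - \frac{428230881}{68}\right) = \left(-5309\right) \left(- \frac{428047757}{68}\right) = \frac{2272505541913}{68}$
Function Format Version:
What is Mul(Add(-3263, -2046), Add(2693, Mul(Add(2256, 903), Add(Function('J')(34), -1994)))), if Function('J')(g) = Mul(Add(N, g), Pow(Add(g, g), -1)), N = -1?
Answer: Rational(2272505541913, 68) ≈ 3.3419e+10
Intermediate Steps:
Function('J')(g) = Mul(Rational(1, 2), Pow(g, -1), Add(-1, g)) (Function('J')(g) = Mul(Add(-1, g), Pow(Add(g, g), -1)) = Mul(Add(-1, g), Pow(Mul(2, g), -1)) = Mul(Add(-1, g), Mul(Rational(1, 2), Pow(g, -1))) = Mul(Rational(1, 2), Pow(g, -1), Add(-1, g)))
Mul(Add(-3263, -2046), Add(2693, Mul(Add(2256, 903), Add(Function('J')(34), -1994)))) = Mul(Add(-3263, -2046), Add(2693, Mul(Add(2256, 903), Add(Mul(Rational(1, 2), Pow(34, -1), Add(-1, 34)), -1994)))) = Mul(-5309, Add(2693, Mul(3159, Add(Mul(Rational(1, 2), Rational(1, 34), 33), -1994)))) = Mul(-5309, Add(2693, Mul(3159, Add(Rational(33, 68), -1994)))) = Mul(-5309, Add(2693, Mul(3159, Rational(-135559, 68)))) = Mul(-5309, Add(2693, Rational(-428230881, 68))) = Mul(-5309, Rational(-428047757, 68)) = Rational(2272505541913, 68)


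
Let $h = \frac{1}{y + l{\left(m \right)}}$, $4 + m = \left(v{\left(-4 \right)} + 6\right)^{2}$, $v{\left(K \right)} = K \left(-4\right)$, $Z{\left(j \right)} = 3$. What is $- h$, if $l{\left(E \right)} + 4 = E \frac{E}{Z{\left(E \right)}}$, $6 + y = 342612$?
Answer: $- \frac{1}{419402} \approx -2.3843 \cdot 10^{-6}$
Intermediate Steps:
$y = 342606$ ($y = -6 + 342612 = 342606$)
$v{\left(K \right)} = - 4 K$
$m = 480$ ($m = -4 + \left(\left(-4\right) \left(-4\right) + 6\right)^{2} = -4 + \left(16 + 6\right)^{2} = -4 + 22^{2} = -4 + 484 = 480$)
$l{\left(E \right)} = -4 + \frac{E^{2}}{3}$ ($l{\left(E \right)} = -4 + E \frac{E}{3} = -4 + \frac{E^{2}}{3}$)
$h = \frac{1}{419402}$ ($h = \frac{1}{342606 - \left(4 - \frac{480^{2}}{3}\right)} = \frac{1}{342606 + \left(-4 + \frac{1}{3} \cdot 230400\right)} = \frac{1}{342606 + \left(-4 + 76800\right)} = \frac{1}{342606 + 76796} = \frac{1}{419402} \approx 2.3843 \cdot 10^{-6}$)
$- h = \left(-1\right) \frac{1}{419402} = - \frac{1}{419402}$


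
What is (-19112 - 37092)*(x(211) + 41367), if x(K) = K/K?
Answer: -2325047072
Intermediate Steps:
x(K) = 1
(-19112 - 37092)*(x(211) + 41367) = (-19112 - 37092)*(1 + 41367) = -56204*41368 = -2325047072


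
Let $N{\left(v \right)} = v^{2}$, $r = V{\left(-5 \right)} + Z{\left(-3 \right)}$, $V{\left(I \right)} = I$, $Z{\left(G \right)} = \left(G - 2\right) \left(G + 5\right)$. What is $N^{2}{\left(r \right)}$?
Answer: $50625$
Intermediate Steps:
$Z{\left(G \right)} = \left(-2 + G\right) \left(5 + G\right)$
$r = -15$ ($r = -5 + \left(-10 + \left(-3\right)^{2} + 3 \left(-3\right)\right) = -5 - 10 = -15$)
$N^{2}{\left(r \right)} = \left(\left(-15\right)^{2}\right)^{2} = 225^{2} = 50625$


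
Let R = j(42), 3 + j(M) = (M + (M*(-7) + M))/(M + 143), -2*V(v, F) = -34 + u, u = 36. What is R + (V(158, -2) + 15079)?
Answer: 557733/37 ≈ 15074.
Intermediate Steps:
V(v, F) = -1 (V(v, F) = -(-34 + 36)/2 = -½*2 = -1)
j(M) = -3 - 5*M/(143 + M) (j(M) = -3 + (M + (M*(-7) + M))/(M + 143) = -3 + (M + (-7*M + M))/(143 + M) = -3 + (M - 6*M)/(143 + M) = -3 + (-5*M)/(143 + M) = -3 - 5*M/(143 + M))
R = -153/37 (R = (-429 - 8*42)/(143 + 42) = (-429 - 336)/185 = (1/185)*(-765) = -153/37 ≈ -4.1351)
R + (V(158, -2) + 15079) = -153/37 + (-1 + 15079) = -153/37 + 15078 = 557733/37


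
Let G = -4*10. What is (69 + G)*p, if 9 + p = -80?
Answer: -2581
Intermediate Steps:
p = -89 (p = -9 - 80 = -89)
G = -40
(69 + G)*p = (69 - 40)*(-89) = 29*(-89) = -2581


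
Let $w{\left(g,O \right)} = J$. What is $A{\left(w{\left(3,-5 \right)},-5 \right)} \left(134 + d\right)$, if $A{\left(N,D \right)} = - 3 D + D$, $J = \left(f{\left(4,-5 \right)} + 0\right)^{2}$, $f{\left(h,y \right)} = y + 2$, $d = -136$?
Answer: $-20$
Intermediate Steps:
$f{\left(h,y \right)} = 2 + y$
$J = 9$ ($J = \left(\left(2 - 5\right) + 0\right)^{2} = \left(-3 + 0\right)^{2} = \left(-3\right)^{2} = 9$)
$w{\left(g,O \right)} = 9$
$A{\left(N,D \right)} = - 2 D$
$A{\left(w{\left(3,-5 \right)},-5 \right)} \left(134 + d\right) = \left(-2\right) \left(-5\right) \left(134 - 136\right) = 10 \left(-2\right) = -20$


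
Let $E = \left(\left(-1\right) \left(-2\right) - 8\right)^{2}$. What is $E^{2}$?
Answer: $1296$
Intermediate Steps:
$E = 36$ ($E = \left(2 - 8\right)^{2} = \left(-6\right)^{2} = 36$)
$E^{2} = 36^{2} = 1296$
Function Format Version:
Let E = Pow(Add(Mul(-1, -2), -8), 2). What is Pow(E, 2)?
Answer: 1296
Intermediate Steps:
E = 36 (E = Pow(Add(2, -8), 2) = Pow(-6, 2) = 36)
Pow(E, 2) = Pow(36, 2) = 1296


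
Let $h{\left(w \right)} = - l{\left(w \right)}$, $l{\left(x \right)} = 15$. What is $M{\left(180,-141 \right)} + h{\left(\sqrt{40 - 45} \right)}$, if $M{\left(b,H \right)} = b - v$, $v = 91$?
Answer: $74$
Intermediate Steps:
$M{\left(b,H \right)} = -91 + b$ ($M{\left(b,H \right)} = b - 91 = -91 + b$)
$h{\left(w \right)} = -15$ ($h{\left(w \right)} = \left(-1\right) 15 = -15$)
$M{\left(180,-141 \right)} + h{\left(\sqrt{40 - 45} \right)} = \left(-91 + 180\right) - 15 = 89 - 15 = 74$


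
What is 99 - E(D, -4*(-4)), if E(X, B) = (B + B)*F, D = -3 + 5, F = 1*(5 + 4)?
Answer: -189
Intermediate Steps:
F = 9 (F = 1*9 = 9)
D = 2
E(X, B) = 18*B (E(X, B) = (B + B)*9 = (2*B)*9 = 18*B)
99 - E(D, -4*(-4)) = 99 - 18*(-4*(-4)) = 99 - 18*16 = 99 - 1*288 = 99 - 288 = -189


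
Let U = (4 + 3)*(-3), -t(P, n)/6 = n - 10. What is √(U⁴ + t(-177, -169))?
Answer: √195555 ≈ 442.22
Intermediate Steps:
t(P, n) = 60 - 6*n (t(P, n) = -6*(n - 10) = -6*(-10 + n) = 60 - 6*n)
U = -21 (U = 7*(-3) = -21)
√(U⁴ + t(-177, -169)) = √((-21)⁴ + (60 - 6*(-169))) = √(194481 + (60 + 1014)) = √(194481 + 1074) = √195555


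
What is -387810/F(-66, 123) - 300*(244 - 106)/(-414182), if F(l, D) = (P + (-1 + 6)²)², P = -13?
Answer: -4461609995/1656728 ≈ -2693.0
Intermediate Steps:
F(l, D) = 144 (F(l, D) = (-13 + (-1 + 6)²)² = (-13 + 5²)² = (-13 + 25)² = 12² = 144)
-387810/F(-66, 123) - 300*(244 - 106)/(-414182) = -387810/144 - 300*(244 - 106)/(-414182) = -387810*1/144 - 300*138*(-1/414182) = -21545/8 - 41400*(-1/414182) = -21545/8 + 20700/207091 = -4461609995/1656728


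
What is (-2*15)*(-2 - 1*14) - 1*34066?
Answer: -33586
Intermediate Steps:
(-2*15)*(-2 - 1*14) - 1*34066 = -30*(-2 - 14) - 34066 = -30*(-16) - 34066 = 480 - 34066 = -33586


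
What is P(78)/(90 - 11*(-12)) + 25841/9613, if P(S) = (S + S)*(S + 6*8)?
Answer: 32448305/355681 ≈ 91.229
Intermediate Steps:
P(S) = 2*S*(48 + S) (P(S) = (2*S)*(S + 48) = (2*S)*(48 + S) = 2*S*(48 + S))
P(78)/(90 - 11*(-12)) + 25841/9613 = (2*78*(48 + 78))/(90 - 11*(-12)) + 25841/9613 = (2*78*126)/(90 + 132) + 25841*(1/9613) = 19656/222 + 25841/9613 = 19656*(1/222) + 25841/9613 = 3276/37 + 25841/9613 = 32448305/355681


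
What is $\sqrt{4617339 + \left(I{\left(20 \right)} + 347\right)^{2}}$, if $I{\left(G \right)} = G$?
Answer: $2 \sqrt{1188007} \approx 2179.9$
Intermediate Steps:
$\sqrt{4617339 + \left(I{\left(20 \right)} + 347\right)^{2}} = \sqrt{4617339 + \left(20 + 347\right)^{2}} = \sqrt{4617339 + 367^{2}} = \sqrt{4617339 + 134689} = \sqrt{4752028} = 2 \sqrt{1188007}$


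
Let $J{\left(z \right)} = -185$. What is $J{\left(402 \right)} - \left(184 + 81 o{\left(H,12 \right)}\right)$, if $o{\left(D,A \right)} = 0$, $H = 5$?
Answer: $-369$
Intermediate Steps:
$J{\left(402 \right)} - \left(184 + 81 o{\left(H,12 \right)}\right) = -185 - 184 = -369$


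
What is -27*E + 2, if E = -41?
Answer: 1109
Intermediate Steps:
-27*E + 2 = -27*(-41) + 2 = 1107 + 2 = 1109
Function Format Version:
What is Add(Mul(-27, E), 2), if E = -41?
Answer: 1109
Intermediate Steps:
Add(Mul(-27, E), 2) = Add(Mul(-27, -41), 2) = Add(1107, 2) = 1109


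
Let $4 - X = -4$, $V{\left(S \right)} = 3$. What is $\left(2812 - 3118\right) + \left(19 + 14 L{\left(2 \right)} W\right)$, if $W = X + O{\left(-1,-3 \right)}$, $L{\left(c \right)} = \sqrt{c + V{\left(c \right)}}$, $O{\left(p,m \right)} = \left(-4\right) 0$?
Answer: $-287 + 112 \sqrt{5} \approx -36.56$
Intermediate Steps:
$O{\left(p,m \right)} = 0$
$L{\left(c \right)} = \sqrt{3 + c}$ ($L{\left(c \right)} = \sqrt{c + 3} = \sqrt{3 + c}$)
$X = 8$ ($X = 4 - -4 = 4 + 4 = 8$)
$W = 8$ ($W = 8 + 0 = 8$)
$\left(2812 - 3118\right) + \left(19 + 14 L{\left(2 \right)} W\right) = \left(2812 - 3118\right) + \left(19 + 14 \sqrt{3 + 2} \cdot 8\right) = -306 + \left(19 + 14 \sqrt{5} \cdot 8\right) = -306 + \left(19 + 14 \cdot 8 \sqrt{5}\right) = -306 + \left(19 + 112 \sqrt{5}\right) = -287 + 112 \sqrt{5}$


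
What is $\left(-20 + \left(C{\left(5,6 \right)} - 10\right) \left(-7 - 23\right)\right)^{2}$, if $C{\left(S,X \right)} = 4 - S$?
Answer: $96100$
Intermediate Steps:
$\left(-20 + \left(C{\left(5,6 \right)} - 10\right) \left(-7 - 23\right)\right)^{2} = \left(-20 + \left(\left(4 - 5\right) - 10\right) \left(-7 - 23\right)\right)^{2} = \left(-20 + \left(\left(4 - 5\right) - 10\right) \left(-30\right)\right)^{2} = \left(-20 + \left(-1 - 10\right) \left(-30\right)\right)^{2} = \left(-20 - -330\right)^{2} = \left(-20 + 330\right)^{2} = 310^{2} = 96100$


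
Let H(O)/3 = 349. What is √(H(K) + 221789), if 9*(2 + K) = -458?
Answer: 2*√55709 ≈ 472.06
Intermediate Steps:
K = -476/9 (K = -2 + (⅑)*(-458) = -2 - 458/9 = -476/9 ≈ -52.889)
H(O) = 1047 (H(O) = 3*349 = 1047)
√(H(K) + 221789) = √(1047 + 221789) = √222836 = 2*√55709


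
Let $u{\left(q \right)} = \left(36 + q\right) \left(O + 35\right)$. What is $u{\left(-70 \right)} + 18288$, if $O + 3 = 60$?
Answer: $15160$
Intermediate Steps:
$O = 57$ ($O = -3 + 60 = 57$)
$u{\left(q \right)} = 3312 + 92 q$ ($u{\left(q \right)} = \left(36 + q\right) \left(57 + 35\right) = \left(36 + q\right) 92 = 3312 + 92 q$)
$u{\left(-70 \right)} + 18288 = \left(3312 + 92 \left(-70\right)\right) + 18288 = \left(3312 - 6440\right) + 18288 = -3128 + 18288 = 15160$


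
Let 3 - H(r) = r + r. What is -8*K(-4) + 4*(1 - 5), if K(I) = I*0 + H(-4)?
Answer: -104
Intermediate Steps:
H(r) = 3 - 2*r (H(r) = 3 - (r + r) = 3 - 2*r)
K(I) = 11 (K(I) = I*0 + (3 - 2*(-4)) = 0 + (3 + 8) = 0 + 11 = 11)
-8*K(-4) + 4*(1 - 5) = -8*11 + 4*(1 - 5) = -88 + 4*(-4) = -88 - 16 = -104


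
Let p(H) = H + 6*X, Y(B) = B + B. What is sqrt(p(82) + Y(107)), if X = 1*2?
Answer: 2*sqrt(77) ≈ 17.550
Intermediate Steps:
X = 2
Y(B) = 2*B
p(H) = 12 + H (p(H) = H + 6*2 = H + 12 = 12 + H)
sqrt(p(82) + Y(107)) = sqrt((12 + 82) + 2*107) = sqrt(94 + 214) = sqrt(308) = 2*sqrt(77)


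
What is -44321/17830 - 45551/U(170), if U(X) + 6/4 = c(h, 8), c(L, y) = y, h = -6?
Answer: -1624924833/231790 ≈ -7010.3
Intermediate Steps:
U(X) = 13/2 (U(X) = -3/2 + 8 = 13/2)
-44321/17830 - 45551/U(170) = -44321/17830 - 45551/13/2 = -44321*1/17830 - 45551*2/13 = -44321/17830 - 91102/13 = -1624924833/231790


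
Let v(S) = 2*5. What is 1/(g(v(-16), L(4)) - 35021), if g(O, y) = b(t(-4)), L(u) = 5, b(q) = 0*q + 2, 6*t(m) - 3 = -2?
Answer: -1/35019 ≈ -2.8556e-5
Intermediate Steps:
t(m) = ⅙ (t(m) = ½ + (⅙)*(-2) = ½ - ⅓ = ⅙)
b(q) = 2 (b(q) = 0 + 2 = 2)
v(S) = 10
g(O, y) = 2
1/(g(v(-16), L(4)) - 35021) = 1/(2 - 35021) = 1/(-35019) = -1/35019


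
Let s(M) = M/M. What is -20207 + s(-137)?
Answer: -20206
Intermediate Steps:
s(M) = 1
-20207 + s(-137) = -20207 + 1 = -20206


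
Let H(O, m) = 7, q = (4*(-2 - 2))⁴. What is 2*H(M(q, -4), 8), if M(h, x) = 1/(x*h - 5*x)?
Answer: 14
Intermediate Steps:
q = 65536 (q = (4*(-4))⁴ = (-16)⁴ = 65536)
M(h, x) = 1/(-5*x + h*x) (M(h, x) = 1/(h*x - 5*x) = 1/(-5*x + h*x))
2*H(M(q, -4), 8) = 2*7 = 14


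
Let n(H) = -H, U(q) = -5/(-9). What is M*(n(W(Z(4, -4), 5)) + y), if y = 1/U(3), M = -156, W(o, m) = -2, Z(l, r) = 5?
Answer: -2964/5 ≈ -592.80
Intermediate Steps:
U(q) = 5/9 (U(q) = -5*(-⅑) = 5/9)
y = 9/5 (y = 1/(5/9) = 9/5 ≈ 1.8000)
M*(n(W(Z(4, -4), 5)) + y) = -156*(-1*(-2) + 9/5) = -156*(2 + 9/5) = -156*19/5 = -2964/5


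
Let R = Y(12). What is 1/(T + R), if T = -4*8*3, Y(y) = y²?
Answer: 1/48 ≈ 0.020833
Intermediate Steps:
T = -96 (T = -32*3 = -96)
R = 144 (R = 12² = 144)
1/(T + R) = 1/(-96 + 144) = 1/48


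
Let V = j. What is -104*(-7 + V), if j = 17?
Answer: -1040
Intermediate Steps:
V = 17
-104*(-7 + V) = -104*(-7 + 17) = -104*10 = -1040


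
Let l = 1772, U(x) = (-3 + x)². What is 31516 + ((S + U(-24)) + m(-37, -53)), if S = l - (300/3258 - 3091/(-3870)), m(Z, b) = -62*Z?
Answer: 25434142199/700470 ≈ 36310.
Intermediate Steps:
S = 1240608869/700470 (S = 1772 - (300/3258 - 3091/(-3870)) = 1772 - (300*(1/3258) - 3091*(-1/3870)) = 1772 - (50/543 + 3091/3870) = 1772 - 1*623971/700470 = 1772 - 623971/700470 = 1240608869/700470 ≈ 1771.1)
31516 + ((S + U(-24)) + m(-37, -53)) = 31516 + ((1240608869/700470 + (-3 - 24)²) - 62*(-37)) = 31516 + ((1240608869/700470 + (-27)²) + 2294) = 31516 + ((1240608869/700470 + 729) + 2294) = 31516 + (1751251499/700470 + 2294) = 31516 + 3358129679/700470 = 25434142199/700470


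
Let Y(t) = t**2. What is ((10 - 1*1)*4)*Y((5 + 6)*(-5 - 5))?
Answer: 435600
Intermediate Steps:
((10 - 1*1)*4)*Y((5 + 6)*(-5 - 5)) = ((10 - 1*1)*4)*((5 + 6)*(-5 - 5))**2 = ((10 - 1)*4)*(11*(-10))**2 = (9*4)*(-110)**2 = 36*12100 = 435600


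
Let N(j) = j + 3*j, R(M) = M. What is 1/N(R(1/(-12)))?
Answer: -3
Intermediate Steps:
N(j) = 4*j
1/N(R(1/(-12))) = 1/(4/(-12)) = 1/(4*(-1/12)) = 1/(-1/3) = -3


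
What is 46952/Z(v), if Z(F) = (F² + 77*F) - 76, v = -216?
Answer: 11738/7487 ≈ 1.5678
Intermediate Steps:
Z(F) = -76 + F² + 77*F
46952/Z(v) = 46952/(-76 + (-216)² + 77*(-216)) = 46952/(-76 + 46656 - 16632) = 46952/29948 = 46952*(1/29948) = 11738/7487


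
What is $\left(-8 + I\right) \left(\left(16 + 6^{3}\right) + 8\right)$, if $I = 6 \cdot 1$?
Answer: $-480$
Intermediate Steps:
$I = 6$
$\left(-8 + I\right) \left(\left(16 + 6^{3}\right) + 8\right) = \left(-8 + 6\right) \left(\left(16 + 6^{3}\right) + 8\right) = - 2 \left(\left(16 + 216\right) + 8\right) = - 2 \left(232 + 8\right) = \left(-2\right) 240 = -480$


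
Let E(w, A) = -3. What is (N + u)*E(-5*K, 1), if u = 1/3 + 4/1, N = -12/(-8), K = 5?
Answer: -35/2 ≈ -17.500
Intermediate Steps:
N = 3/2 (N = -12*(-⅛) = 3/2 ≈ 1.5000)
u = 13/3 (u = 1*(⅓) + 4*1 = ⅓ + 4 = 13/3 ≈ 4.3333)
(N + u)*E(-5*K, 1) = (3/2 + 13/3)*(-3) = (35/6)*(-3) = -35/2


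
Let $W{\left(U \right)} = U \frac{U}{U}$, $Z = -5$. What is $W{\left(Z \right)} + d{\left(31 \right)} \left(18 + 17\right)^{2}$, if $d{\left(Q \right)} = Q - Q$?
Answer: $-5$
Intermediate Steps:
$d{\left(Q \right)} = 0$
$W{\left(U \right)} = U$ ($W{\left(U \right)} = U 1 = U$)
$W{\left(Z \right)} + d{\left(31 \right)} \left(18 + 17\right)^{2} = -5 + 0 \left(18 + 17\right)^{2} = -5 + 0 \cdot 35^{2} = -5 + 0 \cdot 1225 = -5 + 0 = -5$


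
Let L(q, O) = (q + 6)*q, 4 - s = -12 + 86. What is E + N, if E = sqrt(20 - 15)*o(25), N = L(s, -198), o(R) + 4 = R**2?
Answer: 4480 + 621*sqrt(5) ≈ 5868.6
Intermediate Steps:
o(R) = -4 + R**2
s = -70 (s = 4 - (-12 + 86) = 4 - 1*74 = 4 - 74 = -70)
L(q, O) = q*(6 + q) (L(q, O) = (6 + q)*q = q*(6 + q))
N = 4480 (N = -70*(6 - 70) = -70*(-64) = 4480)
E = 621*sqrt(5) (E = sqrt(20 - 15)*(-4 + 25**2) = sqrt(5)*(-4 + 625) = sqrt(5)*621 = 621*sqrt(5) ≈ 1388.6)
E + N = 621*sqrt(5) + 4480 = 4480 + 621*sqrt(5)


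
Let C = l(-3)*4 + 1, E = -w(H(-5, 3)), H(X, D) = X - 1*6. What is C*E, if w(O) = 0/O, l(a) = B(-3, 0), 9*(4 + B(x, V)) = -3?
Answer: 0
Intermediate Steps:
B(x, V) = -13/3 (B(x, V) = -4 + (1/9)*(-3) = -4 - 1/3 = -13/3)
H(X, D) = -6 + X (H(X, D) = X - 6 = -6 + X)
l(a) = -13/3
w(O) = 0
E = 0 (E = -1*0 = 0)
C = -49/3 (C = -13/3*4 + 1 = -52/3 + 1 = -49/3 ≈ -16.333)
C*E = -49/3*0 = 0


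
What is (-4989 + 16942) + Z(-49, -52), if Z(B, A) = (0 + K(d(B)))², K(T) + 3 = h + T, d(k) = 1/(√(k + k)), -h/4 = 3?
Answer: 1193443/98 + 15*I*√2/7 ≈ 12178.0 + 3.0305*I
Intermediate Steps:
h = -12 (h = -4*3 = -12)
d(k) = √2/(2*√k) (d(k) = 1/(√(2*k)) = 1/(√2*√k) = √2/(2*√k))
K(T) = -15 + T (K(T) = -3 + (-12 + T) = -15 + T)
Z(B, A) = (-15 + √2/(2*√B))² (Z(B, A) = (0 + (-15 + √2/(2*√B)))² = (-15 + √2/(2*√B))²)
(-4989 + 16942) + Z(-49, -52) = (-4989 + 16942) + (¼)*(-√2 + 30*√(-49))²/(-49) = 11953 + (¼)*(-1/49)*(-√2 + 30*(7*I))² = 11953 + (¼)*(-1/49)*(-√2 + 210*I)² = 11953 - (-√2 + 210*I)²/196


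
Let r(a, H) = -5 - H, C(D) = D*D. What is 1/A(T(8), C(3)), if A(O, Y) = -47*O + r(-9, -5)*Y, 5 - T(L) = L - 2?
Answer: 1/47 ≈ 0.021277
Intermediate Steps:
C(D) = D²
T(L) = 7 - L (T(L) = 5 - (L - 2) = 5 - (-2 + L) = 5 + (2 - L) = 7 - L)
A(O, Y) = -47*O (A(O, Y) = -47*O + (-5 - 1*(-5))*Y = -47*O + (-5 + 5)*Y = -47*O + 0*Y = -47*O + 0 = -47*O)
1/A(T(8), C(3)) = 1/(-47*(7 - 1*8)) = 1/(-47*(7 - 8)) = 1/(-47*(-1)) = 1/47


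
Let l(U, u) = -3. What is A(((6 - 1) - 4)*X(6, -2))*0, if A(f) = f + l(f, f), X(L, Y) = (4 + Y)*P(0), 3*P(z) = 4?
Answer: 0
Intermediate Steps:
P(z) = 4/3 (P(z) = (⅓)*4 = 4/3)
X(L, Y) = 16/3 + 4*Y/3 (X(L, Y) = (4 + Y)*(4/3) = 16/3 + 4*Y/3)
A(f) = -3 + f (A(f) = f - 3 = -3 + f)
A(((6 - 1) - 4)*X(6, -2))*0 = (-3 + ((6 - 1) - 4)*(16/3 + (4/3)*(-2)))*0 = (-3 + (5 - 4)*(16/3 - 8/3))*0 = (-3 + 1*(8/3))*0 = (-3 + 8/3)*0 = -⅓*0 = 0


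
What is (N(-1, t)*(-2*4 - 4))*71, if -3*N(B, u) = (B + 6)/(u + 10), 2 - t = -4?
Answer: 355/4 ≈ 88.750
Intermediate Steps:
t = 6 (t = 2 - 1*(-4) = 2 + 4 = 6)
N(B, u) = -(6 + B)/(3*(10 + u)) (N(B, u) = -(B + 6)/(3*(u + 10)) = -(6 + B)/(3*(10 + u)))
(N(-1, t)*(-2*4 - 4))*71 = (((-6 - 1*(-1))/(3*(10 + 6)))*(-2*4 - 4))*71 = (((⅓)*(-6 + 1)/16)*(-8 - 4))*71 = (((⅓)*(1/16)*(-5))*(-12))*71 = -5/48*(-12)*71 = (5/4)*71 = 355/4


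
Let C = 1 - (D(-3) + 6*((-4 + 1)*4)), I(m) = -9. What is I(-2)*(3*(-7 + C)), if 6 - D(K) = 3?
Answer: -1701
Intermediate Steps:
D(K) = 3 (D(K) = 6 - 1*3 = 6 - 3 = 3)
C = 70 (C = 1 - (3 + 6*((-4 + 1)*4)) = 1 - (3 + 6*(-3*4)) = 1 - (3 + 6*(-12)) = 1 - (3 - 72) = 1 - 1*(-69) = 1 + 69 = 70)
I(-2)*(3*(-7 + C)) = -27*(-7 + 70) = -27*63 = -9*189 = -1701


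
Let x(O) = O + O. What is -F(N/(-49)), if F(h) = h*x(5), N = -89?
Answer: -890/49 ≈ -18.163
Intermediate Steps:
x(O) = 2*O
F(h) = 10*h (F(h) = h*(2*5) = h*10 = 10*h)
-F(N/(-49)) = -10*(-89/(-49)) = -10*(-89*(-1/49)) = -10*89/49 = -1*890/49 = -890/49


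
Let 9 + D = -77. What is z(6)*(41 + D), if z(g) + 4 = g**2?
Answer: -1440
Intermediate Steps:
D = -86 (D = -9 - 77 = -86)
z(g) = -4 + g**2
z(6)*(41 + D) = (-4 + 6**2)*(41 - 86) = (-4 + 36)*(-45) = 32*(-45) = -1440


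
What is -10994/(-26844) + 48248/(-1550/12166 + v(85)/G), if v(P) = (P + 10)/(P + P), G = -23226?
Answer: -5625253571696971/14856932598 ≈ -3.7863e+5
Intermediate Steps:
v(P) = (10 + P)/(2*P) (v(P) = (10 + P)/((2*P)) = (10 + P)*(1/(2*P)) = (10 + P)/(2*P))
-10994/(-26844) + 48248/(-1550/12166 + v(85)/G) = -10994/(-26844) + 48248/(-1550/12166 + ((½)*(10 + 85)/85)/(-23226)) = -10994*(-1/26844) + 48248/(-1550*1/12166 + ((½)*(1/85)*95)*(-1/23226)) = 5497/13422 + 48248/(-775/6083 + (19/34)*(-1/23226)) = 5497/13422 + 48248/(-775/6083 - 19/789684) = 5497/13422 + 48248/(-1106909/8686524) = 5497/13422 + 48248*(-8686524/1106909) = 5497/13422 - 419107409952/1106909 = -5625253571696971/14856932598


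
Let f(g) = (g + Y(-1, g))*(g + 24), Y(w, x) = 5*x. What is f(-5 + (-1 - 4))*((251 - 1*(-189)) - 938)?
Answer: 418320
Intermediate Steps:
f(g) = 6*g*(24 + g) (f(g) = (g + 5*g)*(g + 24) = (6*g)*(24 + g) = 6*g*(24 + g))
f(-5 + (-1 - 4))*((251 - 1*(-189)) - 938) = (6*(-5 + (-1 - 4))*(24 + (-5 + (-1 - 4))))*((251 - 1*(-189)) - 938) = (6*(-5 - 5)*(24 + (-5 - 5)))*((251 + 189) - 938) = (6*(-10)*(24 - 10))*(440 - 938) = (6*(-10)*14)*(-498) = -840*(-498) = 418320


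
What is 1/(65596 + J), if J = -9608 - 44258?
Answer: 1/11730 ≈ 8.5252e-5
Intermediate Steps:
J = -53866
1/(65596 + J) = 1/(65596 - 53866) = 1/11730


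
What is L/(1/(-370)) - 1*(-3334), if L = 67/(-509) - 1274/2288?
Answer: 80373109/22396 ≈ 3588.7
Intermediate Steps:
L = -30837/44792 (L = 67*(-1/509) - 1274*1/2288 = -67/509 - 49/88 = -30837/44792 ≈ -0.68845)
L/(1/(-370)) - 1*(-3334) = -30837/(44792*(1/(-370))) - 1*(-3334) = -30837/(44792*(-1/370)) + 3334 = -30837/44792*(-370) + 3334 = 5704845/22396 + 3334 = 80373109/22396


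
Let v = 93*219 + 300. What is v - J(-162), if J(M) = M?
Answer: 20829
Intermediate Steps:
v = 20667 (v = 20367 + 300 = 20667)
v - J(-162) = 20667 - 1*(-162) = 20667 + 162 = 20829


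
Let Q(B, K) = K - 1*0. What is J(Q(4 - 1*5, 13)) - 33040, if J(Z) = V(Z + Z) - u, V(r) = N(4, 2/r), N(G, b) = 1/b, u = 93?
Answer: -33120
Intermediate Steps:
Q(B, K) = K (Q(B, K) = K + 0 = K)
V(r) = r/2 (V(r) = 1/(2/r) = r/2)
J(Z) = -93 + Z (J(Z) = (Z + Z)/2 - 1*93 = (2*Z)/2 - 93 = Z - 93 = -93 + Z)
J(Q(4 - 1*5, 13)) - 33040 = (-93 + 13) - 33040 = -80 - 33040 = -33120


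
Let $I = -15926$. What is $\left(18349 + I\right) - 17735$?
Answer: $-15312$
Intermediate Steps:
$\left(18349 + I\right) - 17735 = \left(18349 - 15926\right) - 17735 = 2423 - 17735 = -15312$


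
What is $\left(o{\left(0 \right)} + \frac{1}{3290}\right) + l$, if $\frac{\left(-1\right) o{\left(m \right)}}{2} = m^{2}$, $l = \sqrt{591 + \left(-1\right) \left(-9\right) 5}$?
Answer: $\frac{1}{3290} + 2 \sqrt{159} \approx 25.219$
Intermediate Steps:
$l = 2 \sqrt{159}$ ($l = \sqrt{591 + 9 \cdot 5} = \sqrt{591 + 45} = \sqrt{636} = 2 \sqrt{159} \approx 25.219$)
$o{\left(m \right)} = - 2 m^{2}$
$\left(o{\left(0 \right)} + \frac{1}{3290}\right) + l = \left(- 2 \cdot 0^{2} + \frac{1}{3290}\right) + 2 \sqrt{159} = \left(\left(-2\right) 0 + \frac{1}{3290}\right) + 2 \sqrt{159} = \left(0 + \frac{1}{3290}\right) + 2 \sqrt{159} = \frac{1}{3290} + 2 \sqrt{159}$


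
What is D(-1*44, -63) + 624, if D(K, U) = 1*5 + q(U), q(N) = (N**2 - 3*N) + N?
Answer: 4724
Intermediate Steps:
q(N) = N**2 - 2*N
D(K, U) = 5 + U*(-2 + U) (D(K, U) = 1*5 + U*(-2 + U) = 5 + U*(-2 + U))
D(-1*44, -63) + 624 = (5 - 63*(-2 - 63)) + 624 = (5 - 63*(-65)) + 624 = (5 + 4095) + 624 = 4100 + 624 = 4724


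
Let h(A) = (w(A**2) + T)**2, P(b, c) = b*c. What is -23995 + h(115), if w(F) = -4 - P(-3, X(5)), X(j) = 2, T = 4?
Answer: -23959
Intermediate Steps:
w(F) = 2 (w(F) = -4 - (-3)*2 = -4 - 1*(-6) = -4 + 6 = 2)
h(A) = 36 (h(A) = (2 + 4)**2 = 6**2 = 36)
-23995 + h(115) = -23995 + 36 = -23959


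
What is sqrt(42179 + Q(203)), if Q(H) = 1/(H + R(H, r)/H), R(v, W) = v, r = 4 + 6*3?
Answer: sqrt(438830367)/102 ≈ 205.38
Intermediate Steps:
r = 22 (r = 4 + 18 = 22)
Q(H) = 1/(1 + H) (Q(H) = 1/(H + H/H) = 1/(H + 1) = 1/(1 + H))
sqrt(42179 + Q(203)) = sqrt(42179 + 1/(1 + 203)) = sqrt(42179 + 1/204) = sqrt(8604517/204) = sqrt(438830367)/102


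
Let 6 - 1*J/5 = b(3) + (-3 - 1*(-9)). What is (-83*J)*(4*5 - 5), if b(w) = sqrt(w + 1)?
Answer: 12450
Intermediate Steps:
b(w) = sqrt(1 + w)
J = -10 (J = 30 - 5*(sqrt(1 + 3) + (-3 - 1*(-9))) = 30 - 5*(sqrt(4) + (-3 + 9)) = 30 - 5*(2 + 6) = 30 - 5*8 = 30 - 40 = -10)
(-83*J)*(4*5 - 5) = (-83*(-10))*(4*5 - 5) = 830*(20 - 5) = 830*15 = 12450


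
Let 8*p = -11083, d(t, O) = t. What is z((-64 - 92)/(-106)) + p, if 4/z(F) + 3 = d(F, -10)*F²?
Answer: -304684379/223368 ≈ -1364.0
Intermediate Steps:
p = -11083/8 (p = (⅛)*(-11083) = -11083/8 ≈ -1385.4)
z(F) = 4/(-3 + F³) (z(F) = 4/(-3 + F*F²) = 4/(-3 + F³))
z((-64 - 92)/(-106)) + p = 4/(-3 + ((-64 - 92)/(-106))³) - 11083/8 = 4/(-3 + (-156*(-1/106))³) - 11083/8 = 4/(-3 + (78/53)³) - 11083/8 = 4/(-3 + 474552/148877) - 11083/8 = 4/(27921/148877) - 11083/8 = 4*(148877/27921) - 11083/8 = 595508/27921 - 11083/8 = -304684379/223368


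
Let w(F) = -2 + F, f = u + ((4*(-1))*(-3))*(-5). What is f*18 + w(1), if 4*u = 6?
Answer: -1054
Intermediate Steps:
u = 3/2 (u = (1/4)*6 = 3/2 ≈ 1.5000)
f = -117/2 (f = 3/2 + ((4*(-1))*(-3))*(-5) = 3/2 - 4*(-3)*(-5) = 3/2 + 12*(-5) = 3/2 - 60 = -117/2 ≈ -58.500)
f*18 + w(1) = -117/2*18 + (-2 + 1) = -1053 - 1 = -1054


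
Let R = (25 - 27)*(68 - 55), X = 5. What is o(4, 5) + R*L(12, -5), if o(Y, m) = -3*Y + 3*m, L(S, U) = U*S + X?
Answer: 1433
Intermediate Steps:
L(S, U) = 5 + S*U (L(S, U) = U*S + 5 = S*U + 5 = 5 + S*U)
R = -26 (R = -2*13 = -26)
o(4, 5) + R*L(12, -5) = (-3*4 + 3*5) - 26*(5 + 12*(-5)) = (-12 + 15) - 26*(5 - 60) = 3 - 26*(-55) = 3 + 1430 = 1433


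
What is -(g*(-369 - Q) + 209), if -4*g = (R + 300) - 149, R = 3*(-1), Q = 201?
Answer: -21299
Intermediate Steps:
R = -3
g = -37 (g = -((-3 + 300) - 149)/4 = -(297 - 149)/4 = -¼*148 = -37)
-(g*(-369 - Q) + 209) = -(-37*(-369 - 1*201) + 209) = -(-37*(-369 - 201) + 209) = -(-37*(-570) + 209) = -(21090 + 209) = -1*21299 = -21299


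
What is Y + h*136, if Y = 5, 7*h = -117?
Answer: -15877/7 ≈ -2268.1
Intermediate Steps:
h = -117/7 (h = (1/7)*(-117) = -117/7 ≈ -16.714)
Y + h*136 = 5 - 117/7*136 = 5 - 15912/7 = -15877/7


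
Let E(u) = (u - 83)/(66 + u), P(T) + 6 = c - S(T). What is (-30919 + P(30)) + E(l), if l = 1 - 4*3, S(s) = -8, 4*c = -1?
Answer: -6802171/220 ≈ -30919.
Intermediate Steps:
c = -¼ (c = (¼)*(-1) = -¼ ≈ -0.25000)
P(T) = 7/4 (P(T) = -6 + (-¼ - 1*(-8)) = -6 + (-¼ + 8) = -6 + 31/4 = 7/4)
l = -11 (l = 1 - 12 = -11)
E(u) = (-83 + u)/(66 + u)
(-30919 + P(30)) + E(l) = (-30919 + 7/4) + (-83 - 11)/(66 - 11) = -123669/4 - 94/55 = -6802171/220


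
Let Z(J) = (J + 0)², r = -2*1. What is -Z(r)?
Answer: -4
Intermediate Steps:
r = -2
Z(J) = J²
-Z(r) = -1*(-2)² = -1*4 = -4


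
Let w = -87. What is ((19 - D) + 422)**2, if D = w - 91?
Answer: 383161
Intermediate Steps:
D = -178 (D = -87 - 91 = -178)
((19 - D) + 422)**2 = ((19 - 1*(-178)) + 422)**2 = ((19 + 178) + 422)**2 = (197 + 422)**2 = 619**2 = 383161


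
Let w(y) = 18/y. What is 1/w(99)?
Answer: 11/2 ≈ 5.5000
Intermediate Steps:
1/w(99) = 1/(18/99) = 1/(18*(1/99)) = 1/(2/11) = 11/2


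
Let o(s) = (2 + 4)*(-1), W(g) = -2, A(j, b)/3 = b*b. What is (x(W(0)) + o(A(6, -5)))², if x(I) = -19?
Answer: 625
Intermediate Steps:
A(j, b) = 3*b² (A(j, b) = 3*(b*b) = 3*b²)
o(s) = -6 (o(s) = 6*(-1) = -6)
(x(W(0)) + o(A(6, -5)))² = (-19 - 6)² = (-25)² = 625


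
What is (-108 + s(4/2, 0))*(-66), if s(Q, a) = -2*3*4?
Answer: 8712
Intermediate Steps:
s(Q, a) = -24 (s(Q, a) = -6*4 = -24)
(-108 + s(4/2, 0))*(-66) = (-108 - 24)*(-66) = -132*(-66) = 8712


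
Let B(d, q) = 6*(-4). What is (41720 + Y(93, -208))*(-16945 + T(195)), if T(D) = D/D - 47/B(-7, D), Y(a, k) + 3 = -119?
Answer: -2819020197/4 ≈ -7.0475e+8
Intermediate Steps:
B(d, q) = -24
Y(a, k) = -122 (Y(a, k) = -3 - 119 = -122)
T(D) = 71/24 (T(D) = D/D - 47/(-24) = 1 - 47*(-1/24) = 1 + 47/24 = 71/24)
(41720 + Y(93, -208))*(-16945 + T(195)) = (41720 - 122)*(-16945 + 71/24) = 41598*(-406609/24) = -2819020197/4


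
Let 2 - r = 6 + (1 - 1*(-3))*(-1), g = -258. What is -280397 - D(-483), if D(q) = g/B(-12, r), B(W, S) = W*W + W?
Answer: -6168691/22 ≈ -2.8040e+5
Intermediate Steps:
r = 0 (r = 2 - (6 + (1 - 1*(-3))*(-1)) = 2 - (6 + (1 + 3)*(-1)) = 2 - (6 + 4*(-1)) = 2 - (6 - 4) = 2 - 1*2 = 2 - 2 = 0)
B(W, S) = W + W² (B(W, S) = W² + W = W + W²)
D(q) = -43/22 (D(q) = -258*(-1/(12*(1 - 12))) = -258/((-12*(-11))) = -258/132 = -258*1/132 = -43/22)
-280397 - D(-483) = -280397 - 1*(-43/22) = -280397 + 43/22 = -6168691/22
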